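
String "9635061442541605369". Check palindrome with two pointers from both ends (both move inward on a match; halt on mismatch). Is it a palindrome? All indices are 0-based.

not a palindrome (mismatch at 8,10)

l=0 r=18: '9'=='9', l++,r--
l=1 r=17: '6'=='6', l++,r--
l=2 r=16: '3'=='3', l++,r--
l=3 r=15: '5'=='5', l++,r--
l=4 r=14: '0'=='0', l++,r--
l=5 r=13: '6'=='6', l++,r--
l=6 r=12: '1'=='1', l++,r--
l=7 r=11: '4'=='4', l++,r--
l=8 r=10: '4'!='5', stop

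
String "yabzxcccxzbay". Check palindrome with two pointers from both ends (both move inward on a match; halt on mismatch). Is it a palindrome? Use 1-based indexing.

l=1 r=13: 'y'=='y', l++,r--
l=2 r=12: 'a'=='a', l++,r--
l=3 r=11: 'b'=='b', l++,r--
l=4 r=10: 'z'=='z', l++,r--
l=5 r=9: 'x'=='x', l++,r--
l=6 r=8: 'c'=='c', l++,r--

palindrome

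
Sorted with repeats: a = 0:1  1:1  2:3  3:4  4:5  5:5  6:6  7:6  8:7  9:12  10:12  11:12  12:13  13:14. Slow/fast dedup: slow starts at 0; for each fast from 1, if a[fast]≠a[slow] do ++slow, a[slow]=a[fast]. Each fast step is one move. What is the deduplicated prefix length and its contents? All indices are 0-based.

length 9; prefix = [1, 3, 4, 5, 6, 7, 12, 13, 14]

(s=0,f=1) a[fast]=1=a[slow] dup → fast++
(s=0,f=2) a[fast]=3≠a[slow]=1 write a[1]=3 → slow++,fast++
(s=1,f=3) a[fast]=4≠a[slow]=3 write a[2]=4 → slow++,fast++
(s=2,f=4) a[fast]=5≠a[slow]=4 write a[3]=5 → slow++,fast++
(s=3,f=5) a[fast]=5=a[slow] dup → fast++
(s=3,f=6) a[fast]=6≠a[slow]=5 write a[4]=6 → slow++,fast++
(s=4,f=7) a[fast]=6=a[slow] dup → fast++
(s=4,f=8) a[fast]=7≠a[slow]=6 write a[5]=7 → slow++,fast++
(s=5,f=9) a[fast]=12≠a[slow]=7 write a[6]=12 → slow++,fast++
(s=6,f=10) a[fast]=12=a[slow] dup → fast++
(s=6,f=11) a[fast]=12=a[slow] dup → fast++
(s=6,f=12) a[fast]=13≠a[slow]=12 write a[7]=13 → slow++,fast++
(s=7,f=13) a[fast]=14≠a[slow]=13 write a[8]=14 → slow++,fast++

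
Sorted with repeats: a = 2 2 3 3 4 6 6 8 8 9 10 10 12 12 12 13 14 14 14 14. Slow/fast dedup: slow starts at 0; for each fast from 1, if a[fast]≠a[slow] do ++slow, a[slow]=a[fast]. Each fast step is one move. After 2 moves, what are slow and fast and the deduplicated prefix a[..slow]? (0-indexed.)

slow=1, fast=3, prefix=[2, 3]

(s=0,f=1) a[fast]=2=a[slow] dup → fast++
(s=0,f=2) a[fast]=3≠a[slow]=2 write a[1]=3 → slow++,fast++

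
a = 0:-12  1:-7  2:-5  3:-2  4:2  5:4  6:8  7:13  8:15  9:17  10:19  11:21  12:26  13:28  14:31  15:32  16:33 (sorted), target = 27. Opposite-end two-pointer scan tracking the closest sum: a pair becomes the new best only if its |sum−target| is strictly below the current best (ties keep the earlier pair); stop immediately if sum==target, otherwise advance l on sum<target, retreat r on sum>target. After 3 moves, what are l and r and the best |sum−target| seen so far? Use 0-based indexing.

l=2, r=15, best |Δ|=1

[0,16] -12+33=21 d=6 * → l++
[1,16] -7+33=26 d=1 * → l++
[2,16] -5+33=28 d=1 → r--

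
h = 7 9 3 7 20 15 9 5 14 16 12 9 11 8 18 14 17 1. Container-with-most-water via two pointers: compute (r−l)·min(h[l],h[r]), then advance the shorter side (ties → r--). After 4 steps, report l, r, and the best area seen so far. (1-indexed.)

l=4, r=17, best area=135

l=1 r=18: min(7,1)*17=17 best=17 *, r--
l=1 r=17: min(7,17)*16=112 best=112 *, l++
l=2 r=17: min(9,17)*15=135 best=135 *, l++
l=3 r=17: min(3,17)*14=42 best=135, l++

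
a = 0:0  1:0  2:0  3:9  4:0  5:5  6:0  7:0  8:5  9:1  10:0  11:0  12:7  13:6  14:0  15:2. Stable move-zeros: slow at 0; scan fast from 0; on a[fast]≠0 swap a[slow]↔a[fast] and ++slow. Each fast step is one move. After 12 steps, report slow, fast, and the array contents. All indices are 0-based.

slow=0 fast=0: a[fast]=0, fast++
slow=0 fast=1: a[fast]=0, fast++
slow=0 fast=2: a[fast]=0, fast++
slow=0 fast=3: a[fast]=9≠0 swap→a[0]=9, slow++,fast++
slow=1 fast=4: a[fast]=0, fast++
slow=1 fast=5: a[fast]=5≠0 swap→a[1]=5, slow++,fast++
slow=2 fast=6: a[fast]=0, fast++
slow=2 fast=7: a[fast]=0, fast++
slow=2 fast=8: a[fast]=5≠0 swap→a[2]=5, slow++,fast++
slow=3 fast=9: a[fast]=1≠0 swap→a[3]=1, slow++,fast++
slow=4 fast=10: a[fast]=0, fast++
slow=4 fast=11: a[fast]=0, fast++

slow=4, fast=12, a=[9, 5, 5, 1, 0, 0, 0, 0, 0, 0, 0, 0, 7, 6, 0, 2]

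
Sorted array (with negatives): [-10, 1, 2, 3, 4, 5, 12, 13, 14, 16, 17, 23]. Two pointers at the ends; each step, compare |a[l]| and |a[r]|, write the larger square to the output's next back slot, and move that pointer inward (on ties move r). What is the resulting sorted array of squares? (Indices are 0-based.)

[1, 4, 9, 16, 25, 100, 144, 169, 196, 256, 289, 529]

l=0 r=11: |-10|<=|23| out[11]=529, r--
l=0 r=10: |-10|<=|17| out[10]=289, r--
l=0 r=9: |-10|<=|16| out[9]=256, r--
l=0 r=8: |-10|<=|14| out[8]=196, r--
l=0 r=7: |-10|<=|13| out[7]=169, r--
l=0 r=6: |-10|<=|12| out[6]=144, r--
l=0 r=5: |-10|>|5| out[5]=100, l++
l=1 r=5: |1|<=|5| out[4]=25, r--
l=1 r=4: |1|<=|4| out[3]=16, r--
l=1 r=3: |1|<=|3| out[2]=9, r--
l=1 r=2: |1|<=|2| out[1]=4, r--
l=1 r=1: |1|<=|1| out[0]=1, r--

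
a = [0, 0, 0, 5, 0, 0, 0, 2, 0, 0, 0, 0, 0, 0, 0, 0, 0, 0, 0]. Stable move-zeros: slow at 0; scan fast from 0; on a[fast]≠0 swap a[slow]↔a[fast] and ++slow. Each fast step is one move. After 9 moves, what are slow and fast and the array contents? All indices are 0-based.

slow=2, fast=9, a=[5, 2, 0, 0, 0, 0, 0, 0, 0, 0, 0, 0, 0, 0, 0, 0, 0, 0, 0]

slow=0 fast=0: a[fast]=0, fast++
slow=0 fast=1: a[fast]=0, fast++
slow=0 fast=2: a[fast]=0, fast++
slow=0 fast=3: a[fast]=5≠0 swap→a[0]=5, slow++,fast++
slow=1 fast=4: a[fast]=0, fast++
slow=1 fast=5: a[fast]=0, fast++
slow=1 fast=6: a[fast]=0, fast++
slow=1 fast=7: a[fast]=2≠0 swap→a[1]=2, slow++,fast++
slow=2 fast=8: a[fast]=0, fast++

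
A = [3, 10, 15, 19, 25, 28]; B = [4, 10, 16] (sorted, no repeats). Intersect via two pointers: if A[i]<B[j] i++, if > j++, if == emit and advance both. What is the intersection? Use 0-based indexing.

i=0 j=0: 3<4, i++
i=1 j=0: 10>4, j++
i=1 j=1: 10==10 emit, i++,j++
i=2 j=2: 15<16, i++
i=3 j=2: 19>16, j++

intersection = [10]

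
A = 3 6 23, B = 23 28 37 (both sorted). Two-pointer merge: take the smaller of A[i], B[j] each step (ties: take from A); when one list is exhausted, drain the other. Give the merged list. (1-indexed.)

[3, 6, 23, 23, 28, 37]

i=1 j=1: A[i]=3<=B[j]=23 take 3, i++
i=2 j=1: A[i]=6<=B[j]=23 take 6, i++
i=3 j=1: A[i]=23<=B[j]=23 take 23, i++
i=4 j=1: A done, take B[j]=23, j++
i=4 j=2: A done, take B[j]=28, j++
i=4 j=3: A done, take B[j]=37, j++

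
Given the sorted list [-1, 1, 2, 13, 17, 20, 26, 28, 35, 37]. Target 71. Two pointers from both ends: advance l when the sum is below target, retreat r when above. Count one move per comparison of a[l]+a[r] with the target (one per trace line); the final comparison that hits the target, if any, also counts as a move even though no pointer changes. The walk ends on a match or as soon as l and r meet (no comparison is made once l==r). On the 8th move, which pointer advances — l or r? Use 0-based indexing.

[0,9] -1+37=36 <71 → l++
[1,9] 1+37=38 <71 → l++
[2,9] 2+37=39 <71 → l++
[3,9] 13+37=50 <71 → l++
[4,9] 17+37=54 <71 → l++
[5,9] 20+37=57 <71 → l++
[6,9] 26+37=63 <71 → l++
[7,9] 28+37=65 <71 → l++

l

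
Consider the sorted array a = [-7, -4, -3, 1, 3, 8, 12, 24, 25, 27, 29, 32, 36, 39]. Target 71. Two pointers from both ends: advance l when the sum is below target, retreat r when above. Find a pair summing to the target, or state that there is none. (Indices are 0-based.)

l=0 r=13: -7+39=32 <71, l++
l=1 r=13: -4+39=35 <71, l++
l=2 r=13: -3+39=36 <71, l++
l=3 r=13: 1+39=40 <71, l++
l=4 r=13: 3+39=42 <71, l++
l=5 r=13: 8+39=47 <71, l++
l=6 r=13: 12+39=51 <71, l++
l=7 r=13: 24+39=63 <71, l++
l=8 r=13: 25+39=64 <71, l++
l=9 r=13: 27+39=66 <71, l++
l=10 r=13: 29+39=68 <71, l++
l=11 r=13: 32+39=71, found

(32, 39)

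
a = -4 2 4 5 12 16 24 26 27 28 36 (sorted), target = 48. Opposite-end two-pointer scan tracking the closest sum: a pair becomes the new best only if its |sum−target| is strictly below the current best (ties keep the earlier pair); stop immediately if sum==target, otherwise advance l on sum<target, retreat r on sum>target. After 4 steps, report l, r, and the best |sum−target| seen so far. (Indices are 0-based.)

l=4, r=10, best |Δ|=7

l=0 r=10: -4+36=32 d=16 *, l++
l=1 r=10: 2+36=38 d=10 *, l++
l=2 r=10: 4+36=40 d=8 *, l++
l=3 r=10: 5+36=41 d=7 *, l++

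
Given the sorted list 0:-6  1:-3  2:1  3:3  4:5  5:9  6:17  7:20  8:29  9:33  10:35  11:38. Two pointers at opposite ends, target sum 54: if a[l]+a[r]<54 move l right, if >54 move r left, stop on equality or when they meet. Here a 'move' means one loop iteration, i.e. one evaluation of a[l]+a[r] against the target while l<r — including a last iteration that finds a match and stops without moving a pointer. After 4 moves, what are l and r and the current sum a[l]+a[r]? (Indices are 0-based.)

[0,11] -6+38=32 <54 → l++
[1,11] -3+38=35 <54 → l++
[2,11] 1+38=39 <54 → l++
[3,11] 3+38=41 <54 → l++

l=4, r=11, sum=43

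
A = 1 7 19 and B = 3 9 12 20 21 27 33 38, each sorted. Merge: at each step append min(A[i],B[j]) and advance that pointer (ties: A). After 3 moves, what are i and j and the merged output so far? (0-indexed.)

[i=0,j=0] A[i]=1<=B[j]=3 take 1 → i++
[i=1,j=0] A[i]=7>B[j]=3 take 3 → j++
[i=1,j=1] A[i]=7<=B[j]=9 take 7 → i++

i=2, j=1, merged so far=[1, 3, 7]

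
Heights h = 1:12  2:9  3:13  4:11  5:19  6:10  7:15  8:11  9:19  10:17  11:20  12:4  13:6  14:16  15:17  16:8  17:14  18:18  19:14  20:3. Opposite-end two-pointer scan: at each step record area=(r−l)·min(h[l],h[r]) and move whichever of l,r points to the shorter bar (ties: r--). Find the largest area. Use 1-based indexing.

[1,20] min(12,3)*19=57 best=57 * → r--
[1,19] min(12,14)*18=216 best=216 * → l++
[2,19] min(9,14)*17=153 best=216 → l++
[3,19] min(13,14)*16=208 best=216 → l++
[4,19] min(11,14)*15=165 best=216 → l++
[5,19] min(19,14)*14=196 best=216 → r--
[5,18] min(19,18)*13=234 best=234 * → r--
[5,17] min(19,14)*12=168 best=234 → r--
[5,16] min(19,8)*11=88 best=234 → r--
[5,15] min(19,17)*10=170 best=234 → r--
[5,14] min(19,16)*9=144 best=234 → r--
[5,13] min(19,6)*8=48 best=234 → r--
[5,12] min(19,4)*7=28 best=234 → r--
[5,11] min(19,20)*6=114 best=234 → l++
[6,11] min(10,20)*5=50 best=234 → l++
[7,11] min(15,20)*4=60 best=234 → l++
[8,11] min(11,20)*3=33 best=234 → l++
[9,11] min(19,20)*2=38 best=234 → l++
[10,11] min(17,20)*1=17 best=234 → l++

max area = 234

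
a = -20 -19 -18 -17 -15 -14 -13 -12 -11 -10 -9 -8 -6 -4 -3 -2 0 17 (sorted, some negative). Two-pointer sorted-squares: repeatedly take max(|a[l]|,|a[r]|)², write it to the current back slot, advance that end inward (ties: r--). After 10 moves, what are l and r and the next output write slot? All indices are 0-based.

l=9, r=16, next write slot=7

[0,17] |-20|>|17| out[17]=400 → l++
[1,17] |-19|>|17| out[16]=361 → l++
[2,17] |-18|>|17| out[15]=324 → l++
[3,17] |-17|<=|17| out[14]=289 → r--
[3,16] |-17|>|0| out[13]=289 → l++
[4,16] |-15|>|0| out[12]=225 → l++
[5,16] |-14|>|0| out[11]=196 → l++
[6,16] |-13|>|0| out[10]=169 → l++
[7,16] |-12|>|0| out[9]=144 → l++
[8,16] |-11|>|0| out[8]=121 → l++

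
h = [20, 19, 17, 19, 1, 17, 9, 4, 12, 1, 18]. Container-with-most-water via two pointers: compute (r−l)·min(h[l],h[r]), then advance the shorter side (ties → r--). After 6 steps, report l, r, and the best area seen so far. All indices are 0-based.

[0,10] min(20,18)*10=180 best=180 * → r--
[0,9] min(20,1)*9=9 best=180 → r--
[0,8] min(20,12)*8=96 best=180 → r--
[0,7] min(20,4)*7=28 best=180 → r--
[0,6] min(20,9)*6=54 best=180 → r--
[0,5] min(20,17)*5=85 best=180 → r--

l=0, r=4, best area=180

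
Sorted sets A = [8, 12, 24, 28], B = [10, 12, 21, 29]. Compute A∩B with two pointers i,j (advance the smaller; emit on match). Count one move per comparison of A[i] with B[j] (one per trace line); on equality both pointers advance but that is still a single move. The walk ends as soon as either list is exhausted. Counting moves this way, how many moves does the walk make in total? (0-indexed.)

6 moves

[i=0,j=0] 8<10 → i++
[i=1,j=0] 12>10 → j++
[i=1,j=1] 12==12 emit → i++,j++
[i=2,j=2] 24>21 → j++
[i=2,j=3] 24<29 → i++
[i=3,j=3] 28<29 → i++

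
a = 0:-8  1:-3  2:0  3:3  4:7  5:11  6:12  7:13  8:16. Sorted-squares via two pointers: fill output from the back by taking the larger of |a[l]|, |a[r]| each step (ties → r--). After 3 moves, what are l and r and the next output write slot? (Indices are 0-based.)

[0,8] |-8|<=|16| out[8]=256 → r--
[0,7] |-8|<=|13| out[7]=169 → r--
[0,6] |-8|<=|12| out[6]=144 → r--

l=0, r=5, next write slot=5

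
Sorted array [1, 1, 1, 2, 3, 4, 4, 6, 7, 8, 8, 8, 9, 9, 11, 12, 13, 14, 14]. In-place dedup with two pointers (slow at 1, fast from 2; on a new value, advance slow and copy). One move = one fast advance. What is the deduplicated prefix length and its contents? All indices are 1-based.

slow=1 fast=2: a[fast]=1=a[slow] dup, fast++
slow=1 fast=3: a[fast]=1=a[slow] dup, fast++
slow=1 fast=4: a[fast]=2≠a[slow]=1 write a[2]=2, slow++,fast++
slow=2 fast=5: a[fast]=3≠a[slow]=2 write a[3]=3, slow++,fast++
slow=3 fast=6: a[fast]=4≠a[slow]=3 write a[4]=4, slow++,fast++
slow=4 fast=7: a[fast]=4=a[slow] dup, fast++
slow=4 fast=8: a[fast]=6≠a[slow]=4 write a[5]=6, slow++,fast++
slow=5 fast=9: a[fast]=7≠a[slow]=6 write a[6]=7, slow++,fast++
slow=6 fast=10: a[fast]=8≠a[slow]=7 write a[7]=8, slow++,fast++
slow=7 fast=11: a[fast]=8=a[slow] dup, fast++
slow=7 fast=12: a[fast]=8=a[slow] dup, fast++
slow=7 fast=13: a[fast]=9≠a[slow]=8 write a[8]=9, slow++,fast++
slow=8 fast=14: a[fast]=9=a[slow] dup, fast++
slow=8 fast=15: a[fast]=11≠a[slow]=9 write a[9]=11, slow++,fast++
slow=9 fast=16: a[fast]=12≠a[slow]=11 write a[10]=12, slow++,fast++
slow=10 fast=17: a[fast]=13≠a[slow]=12 write a[11]=13, slow++,fast++
slow=11 fast=18: a[fast]=14≠a[slow]=13 write a[12]=14, slow++,fast++
slow=12 fast=19: a[fast]=14=a[slow] dup, fast++

length 12; prefix = [1, 2, 3, 4, 6, 7, 8, 9, 11, 12, 13, 14]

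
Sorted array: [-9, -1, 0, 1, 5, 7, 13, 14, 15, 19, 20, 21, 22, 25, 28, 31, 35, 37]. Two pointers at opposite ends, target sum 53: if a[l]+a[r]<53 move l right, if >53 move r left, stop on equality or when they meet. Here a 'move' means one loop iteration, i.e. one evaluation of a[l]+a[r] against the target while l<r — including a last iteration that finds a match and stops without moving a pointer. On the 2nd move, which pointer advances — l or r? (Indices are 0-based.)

[0,17] -9+37=28 <53 → l++
[1,17] -1+37=36 <53 → l++

l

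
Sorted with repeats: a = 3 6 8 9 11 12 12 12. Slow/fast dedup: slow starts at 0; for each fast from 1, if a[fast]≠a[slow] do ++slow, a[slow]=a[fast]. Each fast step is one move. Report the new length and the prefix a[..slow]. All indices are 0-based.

length 6; prefix = [3, 6, 8, 9, 11, 12]

slow=0 fast=1: a[fast]=6≠a[slow]=3 write a[1]=6, slow++,fast++
slow=1 fast=2: a[fast]=8≠a[slow]=6 write a[2]=8, slow++,fast++
slow=2 fast=3: a[fast]=9≠a[slow]=8 write a[3]=9, slow++,fast++
slow=3 fast=4: a[fast]=11≠a[slow]=9 write a[4]=11, slow++,fast++
slow=4 fast=5: a[fast]=12≠a[slow]=11 write a[5]=12, slow++,fast++
slow=5 fast=6: a[fast]=12=a[slow] dup, fast++
slow=5 fast=7: a[fast]=12=a[slow] dup, fast++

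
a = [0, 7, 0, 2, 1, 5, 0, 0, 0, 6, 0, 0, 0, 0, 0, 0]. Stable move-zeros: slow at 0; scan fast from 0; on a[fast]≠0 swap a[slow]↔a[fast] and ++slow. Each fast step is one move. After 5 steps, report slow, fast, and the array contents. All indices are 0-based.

slow=0 fast=0: a[fast]=0, fast++
slow=0 fast=1: a[fast]=7≠0 swap→a[0]=7, slow++,fast++
slow=1 fast=2: a[fast]=0, fast++
slow=1 fast=3: a[fast]=2≠0 swap→a[1]=2, slow++,fast++
slow=2 fast=4: a[fast]=1≠0 swap→a[2]=1, slow++,fast++

slow=3, fast=5, a=[7, 2, 1, 0, 0, 5, 0, 0, 0, 6, 0, 0, 0, 0, 0, 0]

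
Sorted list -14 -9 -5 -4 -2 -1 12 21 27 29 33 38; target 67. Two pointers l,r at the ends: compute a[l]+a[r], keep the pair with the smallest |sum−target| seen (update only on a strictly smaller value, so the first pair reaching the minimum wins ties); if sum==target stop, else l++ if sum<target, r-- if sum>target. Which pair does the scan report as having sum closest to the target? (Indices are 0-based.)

[0,11] -14+38=24 d=43 * → l++
[1,11] -9+38=29 d=38 * → l++
[2,11] -5+38=33 d=34 * → l++
[3,11] -4+38=34 d=33 * → l++
[4,11] -2+38=36 d=31 * → l++
[5,11] -1+38=37 d=30 * → l++
[6,11] 12+38=50 d=17 * → l++
[7,11] 21+38=59 d=8 * → l++
[8,11] 27+38=65 d=2 * → l++
[9,11] 29+38=67 d=0 * → stop

pair (29, 38) with sum 67 (|Δ|=0)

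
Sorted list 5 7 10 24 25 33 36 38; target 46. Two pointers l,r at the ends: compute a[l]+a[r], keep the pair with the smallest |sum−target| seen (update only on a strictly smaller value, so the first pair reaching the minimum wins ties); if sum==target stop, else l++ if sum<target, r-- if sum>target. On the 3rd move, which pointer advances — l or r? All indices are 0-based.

r

[0,7] 5+38=43 d=3 * → l++
[1,7] 7+38=45 d=1 * → l++
[2,7] 10+38=48 d=2 → r--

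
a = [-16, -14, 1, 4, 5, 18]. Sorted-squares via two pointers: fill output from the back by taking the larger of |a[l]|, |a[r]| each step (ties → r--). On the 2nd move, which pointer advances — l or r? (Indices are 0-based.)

l

l=0 r=5: |-16|<=|18| out[5]=324, r--
l=0 r=4: |-16|>|5| out[4]=256, l++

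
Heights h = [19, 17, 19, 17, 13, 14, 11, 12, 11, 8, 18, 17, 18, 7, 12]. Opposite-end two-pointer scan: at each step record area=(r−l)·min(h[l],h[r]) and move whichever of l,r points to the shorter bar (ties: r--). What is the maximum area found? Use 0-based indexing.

max area = 216

l=0 r=14: min(19,12)*14=168 best=168 *, r--
l=0 r=13: min(19,7)*13=91 best=168, r--
l=0 r=12: min(19,18)*12=216 best=216 *, r--
l=0 r=11: min(19,17)*11=187 best=216, r--
l=0 r=10: min(19,18)*10=180 best=216, r--
l=0 r=9: min(19,8)*9=72 best=216, r--
l=0 r=8: min(19,11)*8=88 best=216, r--
l=0 r=7: min(19,12)*7=84 best=216, r--
l=0 r=6: min(19,11)*6=66 best=216, r--
l=0 r=5: min(19,14)*5=70 best=216, r--
l=0 r=4: min(19,13)*4=52 best=216, r--
l=0 r=3: min(19,17)*3=51 best=216, r--
l=0 r=2: min(19,19)*2=38 best=216, r--
l=0 r=1: min(19,17)*1=17 best=216, r--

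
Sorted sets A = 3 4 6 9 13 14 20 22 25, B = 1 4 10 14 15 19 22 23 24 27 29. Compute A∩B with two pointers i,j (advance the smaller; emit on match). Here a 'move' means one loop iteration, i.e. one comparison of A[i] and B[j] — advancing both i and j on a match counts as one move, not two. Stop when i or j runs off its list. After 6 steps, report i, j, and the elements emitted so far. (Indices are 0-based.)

i=4, j=3, emitted=[4]

i=0 j=0: 3>1, j++
i=0 j=1: 3<4, i++
i=1 j=1: 4==4 emit, i++,j++
i=2 j=2: 6<10, i++
i=3 j=2: 9<10, i++
i=4 j=2: 13>10, j++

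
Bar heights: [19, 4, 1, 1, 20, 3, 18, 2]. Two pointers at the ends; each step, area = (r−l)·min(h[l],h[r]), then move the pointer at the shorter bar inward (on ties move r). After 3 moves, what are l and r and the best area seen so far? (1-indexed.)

l=1 r=8: min(19,2)*7=14 best=14 *, r--
l=1 r=7: min(19,18)*6=108 best=108 *, r--
l=1 r=6: min(19,3)*5=15 best=108, r--

l=1, r=5, best area=108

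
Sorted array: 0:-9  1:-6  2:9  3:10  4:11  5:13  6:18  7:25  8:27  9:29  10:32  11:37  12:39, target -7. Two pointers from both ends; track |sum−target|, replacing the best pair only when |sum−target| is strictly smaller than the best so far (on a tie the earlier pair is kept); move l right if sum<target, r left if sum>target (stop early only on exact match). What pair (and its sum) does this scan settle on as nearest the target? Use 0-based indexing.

pair (-9, 9) with sum 0 (|Δ|=7)

[0,12] -9+39=30 d=37 * → r--
[0,11] -9+37=28 d=35 * → r--
[0,10] -9+32=23 d=30 * → r--
[0,9] -9+29=20 d=27 * → r--
[0,8] -9+27=18 d=25 * → r--
[0,7] -9+25=16 d=23 * → r--
[0,6] -9+18=9 d=16 * → r--
[0,5] -9+13=4 d=11 * → r--
[0,4] -9+11=2 d=9 * → r--
[0,3] -9+10=1 d=8 * → r--
[0,2] -9+9=0 d=7 * → r--
[0,1] -9+-6=-15 d=8 → l++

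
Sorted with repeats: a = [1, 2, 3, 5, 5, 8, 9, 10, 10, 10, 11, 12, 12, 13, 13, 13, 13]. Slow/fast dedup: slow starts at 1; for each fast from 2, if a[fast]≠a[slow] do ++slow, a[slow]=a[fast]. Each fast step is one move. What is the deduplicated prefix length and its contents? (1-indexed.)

slow=1 fast=2: a[fast]=2≠a[slow]=1 write a[2]=2, slow++,fast++
slow=2 fast=3: a[fast]=3≠a[slow]=2 write a[3]=3, slow++,fast++
slow=3 fast=4: a[fast]=5≠a[slow]=3 write a[4]=5, slow++,fast++
slow=4 fast=5: a[fast]=5=a[slow] dup, fast++
slow=4 fast=6: a[fast]=8≠a[slow]=5 write a[5]=8, slow++,fast++
slow=5 fast=7: a[fast]=9≠a[slow]=8 write a[6]=9, slow++,fast++
slow=6 fast=8: a[fast]=10≠a[slow]=9 write a[7]=10, slow++,fast++
slow=7 fast=9: a[fast]=10=a[slow] dup, fast++
slow=7 fast=10: a[fast]=10=a[slow] dup, fast++
slow=7 fast=11: a[fast]=11≠a[slow]=10 write a[8]=11, slow++,fast++
slow=8 fast=12: a[fast]=12≠a[slow]=11 write a[9]=12, slow++,fast++
slow=9 fast=13: a[fast]=12=a[slow] dup, fast++
slow=9 fast=14: a[fast]=13≠a[slow]=12 write a[10]=13, slow++,fast++
slow=10 fast=15: a[fast]=13=a[slow] dup, fast++
slow=10 fast=16: a[fast]=13=a[slow] dup, fast++
slow=10 fast=17: a[fast]=13=a[slow] dup, fast++

length 10; prefix = [1, 2, 3, 5, 8, 9, 10, 11, 12, 13]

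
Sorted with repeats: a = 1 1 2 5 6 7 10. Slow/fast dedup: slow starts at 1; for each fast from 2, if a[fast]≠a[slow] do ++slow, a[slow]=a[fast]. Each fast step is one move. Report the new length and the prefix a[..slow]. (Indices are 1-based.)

slow=1 fast=2: a[fast]=1=a[slow] dup, fast++
slow=1 fast=3: a[fast]=2≠a[slow]=1 write a[2]=2, slow++,fast++
slow=2 fast=4: a[fast]=5≠a[slow]=2 write a[3]=5, slow++,fast++
slow=3 fast=5: a[fast]=6≠a[slow]=5 write a[4]=6, slow++,fast++
slow=4 fast=6: a[fast]=7≠a[slow]=6 write a[5]=7, slow++,fast++
slow=5 fast=7: a[fast]=10≠a[slow]=7 write a[6]=10, slow++,fast++

length 6; prefix = [1, 2, 5, 6, 7, 10]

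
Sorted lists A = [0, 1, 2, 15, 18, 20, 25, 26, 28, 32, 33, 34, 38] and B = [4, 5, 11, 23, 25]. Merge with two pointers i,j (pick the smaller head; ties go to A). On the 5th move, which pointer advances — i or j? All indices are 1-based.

j

[i=1,j=1] A[i]=0<=B[j]=4 take 0 → i++
[i=2,j=1] A[i]=1<=B[j]=4 take 1 → i++
[i=3,j=1] A[i]=2<=B[j]=4 take 2 → i++
[i=4,j=1] A[i]=15>B[j]=4 take 4 → j++
[i=4,j=2] A[i]=15>B[j]=5 take 5 → j++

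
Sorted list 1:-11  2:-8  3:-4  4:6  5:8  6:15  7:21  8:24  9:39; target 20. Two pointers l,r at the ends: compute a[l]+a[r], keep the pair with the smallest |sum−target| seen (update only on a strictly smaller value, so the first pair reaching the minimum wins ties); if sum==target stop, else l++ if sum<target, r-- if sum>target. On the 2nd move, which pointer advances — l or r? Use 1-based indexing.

l

[1,9] -11+39=28 d=8 * → r--
[1,8] -11+24=13 d=7 * → l++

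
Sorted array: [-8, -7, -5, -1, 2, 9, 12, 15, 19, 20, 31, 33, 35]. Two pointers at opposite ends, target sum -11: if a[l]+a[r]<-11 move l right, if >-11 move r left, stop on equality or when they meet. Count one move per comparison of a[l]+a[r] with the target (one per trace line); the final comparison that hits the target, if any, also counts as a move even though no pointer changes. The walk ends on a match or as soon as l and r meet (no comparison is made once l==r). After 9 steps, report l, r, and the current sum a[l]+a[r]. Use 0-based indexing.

[0,12] -8+35=27 >-11 → r--
[0,11] -8+33=25 >-11 → r--
[0,10] -8+31=23 >-11 → r--
[0,9] -8+20=12 >-11 → r--
[0,8] -8+19=11 >-11 → r--
[0,7] -8+15=7 >-11 → r--
[0,6] -8+12=4 >-11 → r--
[0,5] -8+9=1 >-11 → r--
[0,4] -8+2=-6 >-11 → r--

l=0, r=3, sum=-9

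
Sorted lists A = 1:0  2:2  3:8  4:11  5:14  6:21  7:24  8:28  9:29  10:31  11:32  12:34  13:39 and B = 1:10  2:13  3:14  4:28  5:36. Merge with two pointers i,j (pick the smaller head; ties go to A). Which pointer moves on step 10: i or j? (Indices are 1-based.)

i

i=1 j=1: A[i]=0<=B[j]=10 take 0, i++
i=2 j=1: A[i]=2<=B[j]=10 take 2, i++
i=3 j=1: A[i]=8<=B[j]=10 take 8, i++
i=4 j=1: A[i]=11>B[j]=10 take 10, j++
i=4 j=2: A[i]=11<=B[j]=13 take 11, i++
i=5 j=2: A[i]=14>B[j]=13 take 13, j++
i=5 j=3: A[i]=14<=B[j]=14 take 14, i++
i=6 j=3: A[i]=21>B[j]=14 take 14, j++
i=6 j=4: A[i]=21<=B[j]=28 take 21, i++
i=7 j=4: A[i]=24<=B[j]=28 take 24, i++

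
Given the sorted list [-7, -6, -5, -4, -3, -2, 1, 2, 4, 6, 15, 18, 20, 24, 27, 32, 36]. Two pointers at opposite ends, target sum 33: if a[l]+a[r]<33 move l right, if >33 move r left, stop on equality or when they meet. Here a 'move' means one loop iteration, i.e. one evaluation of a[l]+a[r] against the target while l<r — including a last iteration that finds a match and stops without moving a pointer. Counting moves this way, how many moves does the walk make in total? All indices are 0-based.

l=0 r=16: -7+36=29 <33, l++
l=1 r=16: -6+36=30 <33, l++
l=2 r=16: -5+36=31 <33, l++
l=3 r=16: -4+36=32 <33, l++
l=4 r=16: -3+36=33, found

5 moves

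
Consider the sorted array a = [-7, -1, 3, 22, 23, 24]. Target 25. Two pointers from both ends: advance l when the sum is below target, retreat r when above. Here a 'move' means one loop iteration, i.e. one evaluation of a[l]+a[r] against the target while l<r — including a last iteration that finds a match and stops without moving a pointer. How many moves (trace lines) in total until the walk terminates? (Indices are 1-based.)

[1,6] -7+24=17 <25 → l++
[2,6] -1+24=23 <25 → l++
[3,6] 3+24=27 >25 → r--
[3,5] 3+23=26 >25 → r--
[3,4] 3+22=25 → found

5 moves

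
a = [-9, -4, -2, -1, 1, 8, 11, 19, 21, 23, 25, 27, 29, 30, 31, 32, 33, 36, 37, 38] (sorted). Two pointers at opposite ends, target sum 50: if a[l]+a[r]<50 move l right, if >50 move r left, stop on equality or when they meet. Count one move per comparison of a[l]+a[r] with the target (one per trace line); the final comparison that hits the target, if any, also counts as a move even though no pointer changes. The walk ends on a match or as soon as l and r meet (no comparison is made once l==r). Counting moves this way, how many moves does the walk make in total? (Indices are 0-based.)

13 moves

l=0 r=19: -9+38=29 <50, l++
l=1 r=19: -4+38=34 <50, l++
l=2 r=19: -2+38=36 <50, l++
l=3 r=19: -1+38=37 <50, l++
l=4 r=19: 1+38=39 <50, l++
l=5 r=19: 8+38=46 <50, l++
l=6 r=19: 11+38=49 <50, l++
l=7 r=19: 19+38=57 >50, r--
l=7 r=18: 19+37=56 >50, r--
l=7 r=17: 19+36=55 >50, r--
l=7 r=16: 19+33=52 >50, r--
l=7 r=15: 19+32=51 >50, r--
l=7 r=14: 19+31=50, found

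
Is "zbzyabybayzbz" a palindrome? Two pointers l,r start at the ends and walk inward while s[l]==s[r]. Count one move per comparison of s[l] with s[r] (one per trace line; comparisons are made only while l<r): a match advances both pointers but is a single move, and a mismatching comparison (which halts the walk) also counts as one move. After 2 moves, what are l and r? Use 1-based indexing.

[1,13] 'z'=='z' → l++,r--
[2,12] 'b'=='b' → l++,r--

l=3, r=11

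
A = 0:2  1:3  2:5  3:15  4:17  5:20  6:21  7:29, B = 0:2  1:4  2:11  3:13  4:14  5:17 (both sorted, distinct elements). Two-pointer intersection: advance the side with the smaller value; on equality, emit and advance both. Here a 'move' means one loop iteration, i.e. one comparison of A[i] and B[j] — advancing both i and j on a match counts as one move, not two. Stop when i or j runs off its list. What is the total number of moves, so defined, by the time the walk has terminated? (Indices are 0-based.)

9 moves

[i=0,j=0] 2==2 emit → i++,j++
[i=1,j=1] 3<4 → i++
[i=2,j=1] 5>4 → j++
[i=2,j=2] 5<11 → i++
[i=3,j=2] 15>11 → j++
[i=3,j=3] 15>13 → j++
[i=3,j=4] 15>14 → j++
[i=3,j=5] 15<17 → i++
[i=4,j=5] 17==17 emit → i++,j++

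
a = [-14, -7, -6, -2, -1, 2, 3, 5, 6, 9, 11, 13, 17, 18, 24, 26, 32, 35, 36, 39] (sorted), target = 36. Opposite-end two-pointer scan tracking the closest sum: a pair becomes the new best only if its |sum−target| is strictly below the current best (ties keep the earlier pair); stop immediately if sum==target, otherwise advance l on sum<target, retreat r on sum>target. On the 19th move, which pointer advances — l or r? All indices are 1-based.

l

l=1 r=20: -14+39=25 d=11 *, l++
l=2 r=20: -7+39=32 d=4 *, l++
l=3 r=20: -6+39=33 d=3 *, l++
l=4 r=20: -2+39=37 d=1 *, r--
l=4 r=19: -2+36=34 d=2, l++
l=5 r=19: -1+36=35 d=1, l++
l=6 r=19: 2+36=38 d=2, r--
l=6 r=18: 2+35=37 d=1, r--
l=6 r=17: 2+32=34 d=2, l++
l=7 r=17: 3+32=35 d=1, l++
l=8 r=17: 5+32=37 d=1, r--
l=8 r=16: 5+26=31 d=5, l++
l=9 r=16: 6+26=32 d=4, l++
l=10 r=16: 9+26=35 d=1, l++
l=11 r=16: 11+26=37 d=1, r--
l=11 r=15: 11+24=35 d=1, l++
l=12 r=15: 13+24=37 d=1, r--
l=12 r=14: 13+18=31 d=5, l++
l=13 r=14: 17+18=35 d=1, l++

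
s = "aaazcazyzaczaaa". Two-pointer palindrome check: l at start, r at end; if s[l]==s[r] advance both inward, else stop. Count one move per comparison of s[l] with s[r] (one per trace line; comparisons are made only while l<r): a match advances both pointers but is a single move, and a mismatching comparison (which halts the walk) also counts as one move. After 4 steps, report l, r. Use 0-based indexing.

l=4, r=10

l=0 r=14: 'a'=='a', l++,r--
l=1 r=13: 'a'=='a', l++,r--
l=2 r=12: 'a'=='a', l++,r--
l=3 r=11: 'z'=='z', l++,r--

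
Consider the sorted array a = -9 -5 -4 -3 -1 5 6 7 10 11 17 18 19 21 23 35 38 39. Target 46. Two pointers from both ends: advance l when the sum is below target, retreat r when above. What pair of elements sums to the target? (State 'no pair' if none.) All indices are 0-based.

(7, 39)

l=0 r=17: -9+39=30 <46, l++
l=1 r=17: -5+39=34 <46, l++
l=2 r=17: -4+39=35 <46, l++
l=3 r=17: -3+39=36 <46, l++
l=4 r=17: -1+39=38 <46, l++
l=5 r=17: 5+39=44 <46, l++
l=6 r=17: 6+39=45 <46, l++
l=7 r=17: 7+39=46, found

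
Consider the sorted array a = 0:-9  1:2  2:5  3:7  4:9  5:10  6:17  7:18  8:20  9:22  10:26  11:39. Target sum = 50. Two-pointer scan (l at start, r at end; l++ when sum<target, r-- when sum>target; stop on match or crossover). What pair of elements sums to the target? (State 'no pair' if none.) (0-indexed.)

l=0 r=11: -9+39=30 <50, l++
l=1 r=11: 2+39=41 <50, l++
l=2 r=11: 5+39=44 <50, l++
l=3 r=11: 7+39=46 <50, l++
l=4 r=11: 9+39=48 <50, l++
l=5 r=11: 10+39=49 <50, l++
l=6 r=11: 17+39=56 >50, r--
l=6 r=10: 17+26=43 <50, l++
l=7 r=10: 18+26=44 <50, l++
l=8 r=10: 20+26=46 <50, l++
l=9 r=10: 22+26=48 <50, l++

no pair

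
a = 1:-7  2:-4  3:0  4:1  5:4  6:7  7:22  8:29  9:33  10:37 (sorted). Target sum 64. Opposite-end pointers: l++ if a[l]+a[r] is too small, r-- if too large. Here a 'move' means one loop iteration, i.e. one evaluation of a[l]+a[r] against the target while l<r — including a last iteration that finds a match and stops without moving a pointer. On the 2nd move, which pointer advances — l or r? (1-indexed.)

[1,10] -7+37=30 <64 → l++
[2,10] -4+37=33 <64 → l++

l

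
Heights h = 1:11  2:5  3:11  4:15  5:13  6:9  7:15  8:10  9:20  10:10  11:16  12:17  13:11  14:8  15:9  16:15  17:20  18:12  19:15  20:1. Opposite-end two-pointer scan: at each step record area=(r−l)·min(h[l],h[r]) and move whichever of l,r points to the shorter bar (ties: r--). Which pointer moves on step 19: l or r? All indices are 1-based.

r

[1,20] min(11,1)*19=19 best=19 * → r--
[1,19] min(11,15)*18=198 best=198 * → l++
[2,19] min(5,15)*17=85 best=198 → l++
[3,19] min(11,15)*16=176 best=198 → l++
[4,19] min(15,15)*15=225 best=225 * → r--
[4,18] min(15,12)*14=168 best=225 → r--
[4,17] min(15,20)*13=195 best=225 → l++
[5,17] min(13,20)*12=156 best=225 → l++
[6,17] min(9,20)*11=99 best=225 → l++
[7,17] min(15,20)*10=150 best=225 → l++
[8,17] min(10,20)*9=90 best=225 → l++
[9,17] min(20,20)*8=160 best=225 → r--
[9,16] min(20,15)*7=105 best=225 → r--
[9,15] min(20,9)*6=54 best=225 → r--
[9,14] min(20,8)*5=40 best=225 → r--
[9,13] min(20,11)*4=44 best=225 → r--
[9,12] min(20,17)*3=51 best=225 → r--
[9,11] min(20,16)*2=32 best=225 → r--
[9,10] min(20,10)*1=10 best=225 → r--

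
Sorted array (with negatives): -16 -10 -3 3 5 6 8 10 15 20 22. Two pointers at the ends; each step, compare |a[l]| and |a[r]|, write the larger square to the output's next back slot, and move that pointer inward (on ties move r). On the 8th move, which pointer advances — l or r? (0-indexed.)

l=0 r=10: |-16|<=|22| out[10]=484, r--
l=0 r=9: |-16|<=|20| out[9]=400, r--
l=0 r=8: |-16|>|15| out[8]=256, l++
l=1 r=8: |-10|<=|15| out[7]=225, r--
l=1 r=7: |-10|<=|10| out[6]=100, r--
l=1 r=6: |-10|>|8| out[5]=100, l++
l=2 r=6: |-3|<=|8| out[4]=64, r--
l=2 r=5: |-3|<=|6| out[3]=36, r--

r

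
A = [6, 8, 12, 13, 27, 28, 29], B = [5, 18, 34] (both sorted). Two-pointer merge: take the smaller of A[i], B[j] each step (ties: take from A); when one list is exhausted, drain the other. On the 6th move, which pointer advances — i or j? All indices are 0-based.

j

i=0 j=0: A[i]=6>B[j]=5 take 5, j++
i=0 j=1: A[i]=6<=B[j]=18 take 6, i++
i=1 j=1: A[i]=8<=B[j]=18 take 8, i++
i=2 j=1: A[i]=12<=B[j]=18 take 12, i++
i=3 j=1: A[i]=13<=B[j]=18 take 13, i++
i=4 j=1: A[i]=27>B[j]=18 take 18, j++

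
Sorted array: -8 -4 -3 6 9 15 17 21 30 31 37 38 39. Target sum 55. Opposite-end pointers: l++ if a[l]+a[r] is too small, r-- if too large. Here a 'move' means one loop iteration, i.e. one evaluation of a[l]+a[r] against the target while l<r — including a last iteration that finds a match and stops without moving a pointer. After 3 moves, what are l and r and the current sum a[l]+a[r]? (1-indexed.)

l=1 r=13: -8+39=31 <55, l++
l=2 r=13: -4+39=35 <55, l++
l=3 r=13: -3+39=36 <55, l++

l=4, r=13, sum=45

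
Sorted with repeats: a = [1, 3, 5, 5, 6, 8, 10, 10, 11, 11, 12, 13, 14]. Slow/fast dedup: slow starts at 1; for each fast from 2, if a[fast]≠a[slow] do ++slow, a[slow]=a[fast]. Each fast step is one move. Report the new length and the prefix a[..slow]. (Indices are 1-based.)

(s=1,f=2) a[fast]=3≠a[slow]=1 write a[2]=3 → slow++,fast++
(s=2,f=3) a[fast]=5≠a[slow]=3 write a[3]=5 → slow++,fast++
(s=3,f=4) a[fast]=5=a[slow] dup → fast++
(s=3,f=5) a[fast]=6≠a[slow]=5 write a[4]=6 → slow++,fast++
(s=4,f=6) a[fast]=8≠a[slow]=6 write a[5]=8 → slow++,fast++
(s=5,f=7) a[fast]=10≠a[slow]=8 write a[6]=10 → slow++,fast++
(s=6,f=8) a[fast]=10=a[slow] dup → fast++
(s=6,f=9) a[fast]=11≠a[slow]=10 write a[7]=11 → slow++,fast++
(s=7,f=10) a[fast]=11=a[slow] dup → fast++
(s=7,f=11) a[fast]=12≠a[slow]=11 write a[8]=12 → slow++,fast++
(s=8,f=12) a[fast]=13≠a[slow]=12 write a[9]=13 → slow++,fast++
(s=9,f=13) a[fast]=14≠a[slow]=13 write a[10]=14 → slow++,fast++

length 10; prefix = [1, 3, 5, 6, 8, 10, 11, 12, 13, 14]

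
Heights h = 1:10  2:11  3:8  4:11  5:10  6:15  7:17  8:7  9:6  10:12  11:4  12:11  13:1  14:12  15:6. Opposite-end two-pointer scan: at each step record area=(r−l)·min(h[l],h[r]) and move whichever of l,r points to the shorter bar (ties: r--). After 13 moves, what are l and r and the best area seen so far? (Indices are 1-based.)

l=6, r=7, best area=132

l=1 r=15: min(10,6)*14=84 best=84 *, r--
l=1 r=14: min(10,12)*13=130 best=130 *, l++
l=2 r=14: min(11,12)*12=132 best=132 *, l++
l=3 r=14: min(8,12)*11=88 best=132, l++
l=4 r=14: min(11,12)*10=110 best=132, l++
l=5 r=14: min(10,12)*9=90 best=132, l++
l=6 r=14: min(15,12)*8=96 best=132, r--
l=6 r=13: min(15,1)*7=7 best=132, r--
l=6 r=12: min(15,11)*6=66 best=132, r--
l=6 r=11: min(15,4)*5=20 best=132, r--
l=6 r=10: min(15,12)*4=48 best=132, r--
l=6 r=9: min(15,6)*3=18 best=132, r--
l=6 r=8: min(15,7)*2=14 best=132, r--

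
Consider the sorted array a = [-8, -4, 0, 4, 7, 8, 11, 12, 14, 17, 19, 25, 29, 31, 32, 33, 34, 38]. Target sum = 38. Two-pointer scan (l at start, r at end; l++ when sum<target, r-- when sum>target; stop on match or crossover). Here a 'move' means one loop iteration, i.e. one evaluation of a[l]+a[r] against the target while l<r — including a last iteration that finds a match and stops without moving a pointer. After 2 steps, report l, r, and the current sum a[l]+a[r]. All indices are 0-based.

[0,17] -8+38=30 <38 → l++
[1,17] -4+38=34 <38 → l++

l=2, r=17, sum=38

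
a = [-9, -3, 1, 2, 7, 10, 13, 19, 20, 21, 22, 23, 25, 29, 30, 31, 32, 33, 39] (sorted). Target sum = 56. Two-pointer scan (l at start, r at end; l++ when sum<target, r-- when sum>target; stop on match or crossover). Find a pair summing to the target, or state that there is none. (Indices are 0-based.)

(23, 33)

l=0 r=18: -9+39=30 <56, l++
l=1 r=18: -3+39=36 <56, l++
l=2 r=18: 1+39=40 <56, l++
l=3 r=18: 2+39=41 <56, l++
l=4 r=18: 7+39=46 <56, l++
l=5 r=18: 10+39=49 <56, l++
l=6 r=18: 13+39=52 <56, l++
l=7 r=18: 19+39=58 >56, r--
l=7 r=17: 19+33=52 <56, l++
l=8 r=17: 20+33=53 <56, l++
l=9 r=17: 21+33=54 <56, l++
l=10 r=17: 22+33=55 <56, l++
l=11 r=17: 23+33=56, found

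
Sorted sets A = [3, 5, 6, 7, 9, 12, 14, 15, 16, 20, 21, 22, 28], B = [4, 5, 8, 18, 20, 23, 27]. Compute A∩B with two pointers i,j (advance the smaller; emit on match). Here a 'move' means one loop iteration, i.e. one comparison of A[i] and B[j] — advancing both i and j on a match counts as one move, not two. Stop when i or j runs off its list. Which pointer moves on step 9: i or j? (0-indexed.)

i

i=0 j=0: 3<4, i++
i=1 j=0: 5>4, j++
i=1 j=1: 5==5 emit, i++,j++
i=2 j=2: 6<8, i++
i=3 j=2: 7<8, i++
i=4 j=2: 9>8, j++
i=4 j=3: 9<18, i++
i=5 j=3: 12<18, i++
i=6 j=3: 14<18, i++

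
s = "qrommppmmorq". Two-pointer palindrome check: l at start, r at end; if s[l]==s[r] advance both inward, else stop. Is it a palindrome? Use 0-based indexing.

palindrome

l=0 r=11: 'q'=='q', l++,r--
l=1 r=10: 'r'=='r', l++,r--
l=2 r=9: 'o'=='o', l++,r--
l=3 r=8: 'm'=='m', l++,r--
l=4 r=7: 'm'=='m', l++,r--
l=5 r=6: 'p'=='p', l++,r--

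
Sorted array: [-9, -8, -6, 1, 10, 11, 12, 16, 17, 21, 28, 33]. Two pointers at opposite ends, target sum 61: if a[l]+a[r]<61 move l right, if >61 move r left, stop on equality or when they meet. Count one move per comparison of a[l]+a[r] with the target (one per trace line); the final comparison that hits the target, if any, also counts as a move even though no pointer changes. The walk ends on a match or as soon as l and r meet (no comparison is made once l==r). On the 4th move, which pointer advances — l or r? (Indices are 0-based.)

l

[0,11] -9+33=24 <61 → l++
[1,11] -8+33=25 <61 → l++
[2,11] -6+33=27 <61 → l++
[3,11] 1+33=34 <61 → l++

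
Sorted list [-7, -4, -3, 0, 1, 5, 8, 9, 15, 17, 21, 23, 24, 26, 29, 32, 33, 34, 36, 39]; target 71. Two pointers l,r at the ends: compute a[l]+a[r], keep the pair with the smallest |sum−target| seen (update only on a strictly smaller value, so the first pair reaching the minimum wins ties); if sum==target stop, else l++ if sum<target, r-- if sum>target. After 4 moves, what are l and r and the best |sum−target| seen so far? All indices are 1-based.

l=5, r=20, best |Δ|=32

l=1 r=20: -7+39=32 d=39 *, l++
l=2 r=20: -4+39=35 d=36 *, l++
l=3 r=20: -3+39=36 d=35 *, l++
l=4 r=20: 0+39=39 d=32 *, l++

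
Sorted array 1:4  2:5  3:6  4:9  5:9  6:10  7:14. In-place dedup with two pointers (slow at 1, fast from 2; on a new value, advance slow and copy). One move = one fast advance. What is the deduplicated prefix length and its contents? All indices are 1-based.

(s=1,f=2) a[fast]=5≠a[slow]=4 write a[2]=5 → slow++,fast++
(s=2,f=3) a[fast]=6≠a[slow]=5 write a[3]=6 → slow++,fast++
(s=3,f=4) a[fast]=9≠a[slow]=6 write a[4]=9 → slow++,fast++
(s=4,f=5) a[fast]=9=a[slow] dup → fast++
(s=4,f=6) a[fast]=10≠a[slow]=9 write a[5]=10 → slow++,fast++
(s=5,f=7) a[fast]=14≠a[slow]=10 write a[6]=14 → slow++,fast++

length 6; prefix = [4, 5, 6, 9, 10, 14]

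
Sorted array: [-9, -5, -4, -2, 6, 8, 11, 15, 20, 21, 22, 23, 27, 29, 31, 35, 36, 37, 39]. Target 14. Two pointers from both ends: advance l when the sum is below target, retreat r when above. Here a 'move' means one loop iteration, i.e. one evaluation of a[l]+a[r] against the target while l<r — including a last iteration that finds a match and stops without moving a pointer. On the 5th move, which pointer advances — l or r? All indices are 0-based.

l=0 r=18: -9+39=30 >14, r--
l=0 r=17: -9+37=28 >14, r--
l=0 r=16: -9+36=27 >14, r--
l=0 r=15: -9+35=26 >14, r--
l=0 r=14: -9+31=22 >14, r--

r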